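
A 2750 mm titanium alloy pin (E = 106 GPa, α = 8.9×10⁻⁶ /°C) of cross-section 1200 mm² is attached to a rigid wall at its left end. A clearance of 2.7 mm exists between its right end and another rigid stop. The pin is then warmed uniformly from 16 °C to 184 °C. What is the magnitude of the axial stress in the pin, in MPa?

Free thermal elongation = αΔT L = 8.9×10⁻⁶ × 168 × 2750 = 4.112 mm.
The gap closes (δ_free > 2.7 mm) and the wall then resists a further 4.112 − 2.7 = 1.412 mm of expansion.
That suppressed elongation corresponds to σ = E·Δ/L = 106×10³ × 1.412/2750 = 54.42 MPa.

σ ≈ 54.4 MPa (compressive)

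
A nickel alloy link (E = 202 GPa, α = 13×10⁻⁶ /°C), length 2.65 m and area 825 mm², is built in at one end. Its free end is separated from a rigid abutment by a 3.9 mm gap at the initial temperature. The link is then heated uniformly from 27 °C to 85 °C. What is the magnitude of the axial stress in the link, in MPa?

Free thermal elongation = αΔT L = 13×10⁻⁶ × 58 × 2650 = 1.998 mm.
This is smaller than the 3.9 mm clearance, so the link expands freely without reaching the stop — the stress is zero.

σ ≈ 0 MPa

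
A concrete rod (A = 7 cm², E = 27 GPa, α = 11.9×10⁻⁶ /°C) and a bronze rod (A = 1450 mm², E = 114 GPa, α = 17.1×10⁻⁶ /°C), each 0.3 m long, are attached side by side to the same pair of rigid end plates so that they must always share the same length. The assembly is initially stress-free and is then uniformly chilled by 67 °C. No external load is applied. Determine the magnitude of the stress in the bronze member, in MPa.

σ ≈ 4.08 MPa (tensile)

Equilibrium of a rigid end plate with no external load gives equal and opposite internal forces ±P in the two members. Since α_{bronze} > α_{concrete}, cooling drives the bronze into tension and the concrete into compression.
Setting the final lengths equal and cancelling L: (α₁ − α₂)ΔT = P/(A₁E₁) + P/(A₂E₂).
|α₁ − α₂|·ΔT = 5.2×10⁻⁶ × 67 = 0.0003484.
1/(A₁E₁) + 1/(A₂E₂) = 1/(700×27×10³) + 1/(1450×114×10³) = 5.896×10⁻⁸ N⁻¹.
P = 0.0003484 / 5.896×10⁻⁸ = 5909 N = 5.909 kN.
σ_{bronze} = P/A₂ = 5909/1450 = 4.075 MPa, tensile.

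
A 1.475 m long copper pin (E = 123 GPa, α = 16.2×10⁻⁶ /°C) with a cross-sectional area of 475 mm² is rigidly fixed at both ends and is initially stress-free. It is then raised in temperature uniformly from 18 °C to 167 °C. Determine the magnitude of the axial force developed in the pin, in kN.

P ≈ 141 kN (compressive)

With zero net strain, σ = E·αΔT = 123 GPa × 16.2×10⁻⁶ × 149 = 296.9 MPa.
P = AEαΔT = 475 × 123×10³ × 16.2×10⁻⁶ × 149 = 141 kN (compressive).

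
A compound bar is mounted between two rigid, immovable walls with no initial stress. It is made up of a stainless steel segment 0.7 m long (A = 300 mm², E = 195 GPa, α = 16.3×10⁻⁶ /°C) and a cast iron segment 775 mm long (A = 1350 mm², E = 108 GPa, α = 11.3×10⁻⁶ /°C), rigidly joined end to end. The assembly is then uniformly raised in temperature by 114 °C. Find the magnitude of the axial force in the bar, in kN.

P ≈ 133 kN (compressive)

With the walls removed the bar would change length by δ_free = Σ αᵢΔT Lᵢ = 16.3×10⁻⁶×114×700 + 11.3×10⁻⁶×114×775 = 2.299 mm.
The rigid supports impose zero overall length change; the single axial force P common to all segments must satisfy P Σ Lᵢ/(AᵢEᵢ) = δ_free.
Σ Lᵢ/(AᵢEᵢ) = 700/(300×195×10³) + 775/(1350×108×10³) = 1.728×10⁻⁵ mm/N.
So P = 2.299 / 1.728×10⁻⁵ = 133 kN, compressive.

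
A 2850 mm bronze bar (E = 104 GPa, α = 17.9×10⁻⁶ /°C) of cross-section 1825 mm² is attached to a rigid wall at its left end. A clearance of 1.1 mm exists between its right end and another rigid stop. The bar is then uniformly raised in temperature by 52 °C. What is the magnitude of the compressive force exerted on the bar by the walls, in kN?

P ≈ 103 kN

Free thermal elongation = αΔT L = 17.9×10⁻⁶ × 52 × 2850 = 2.653 mm.
This exceeds the 1.1 mm gap, so the wall pushes back. The portion of expansion that must be recovered elastically is δ_free − gap = 2.653 − 1.1 = 1.553 mm.
So σ = E(δ_free − g)/L = 104×10³ × 1.553/2850 = 56.66 MPa.
Force on the wall = σA = 56.66 × 1825 mm² = 103.4 kN.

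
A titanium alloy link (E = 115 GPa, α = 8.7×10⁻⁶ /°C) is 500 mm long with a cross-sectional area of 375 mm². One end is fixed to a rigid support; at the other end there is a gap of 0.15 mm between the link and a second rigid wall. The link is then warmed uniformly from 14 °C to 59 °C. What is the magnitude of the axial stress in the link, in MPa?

σ ≈ 10.5 MPa (compressive)

If the wall were absent the link would grow by αΔT L = 8.7×10⁻⁶ × 45 × 500 = 0.1957 mm.
This exceeds the 0.15 mm gap, so the wall pushes back. The portion of expansion that must be recovered elastically is δ_free − gap = 0.1957 − 0.15 = 0.04575 mm.
Compatibility: PL/(AE) = 0.04575 mm, so σ = P/A = E × (0.04575/500) = 10.52 MPa.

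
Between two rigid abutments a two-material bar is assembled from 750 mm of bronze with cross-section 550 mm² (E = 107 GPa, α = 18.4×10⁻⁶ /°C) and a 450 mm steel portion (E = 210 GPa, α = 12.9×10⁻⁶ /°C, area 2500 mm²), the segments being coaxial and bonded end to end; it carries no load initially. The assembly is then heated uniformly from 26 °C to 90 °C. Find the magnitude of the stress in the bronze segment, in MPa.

With the walls removed the bar would change length by δ_free = Σ αᵢΔT Lᵢ = 18.4×10⁻⁶×64×750 + 12.9×10⁻⁶×64×450 = 1.255 mm.
The rigid supports impose zero overall length change; the single axial force P common to all segments must satisfy P Σ Lᵢ/(AᵢEᵢ) = δ_free.
The series flexibility is Σ Lᵢ/(AᵢEᵢ) = 750/(550×107×10³) + 450/(2500×210×10³) = 1.36×10⁻⁵ mm/N.
So P = 1.255 / 1.36×10⁻⁵ = 92.25 kN, compressive.
σ_{bronze} = P / A = 92250 / 550 = 167.7 MPa.

σ ≈ 168 MPa (compressive)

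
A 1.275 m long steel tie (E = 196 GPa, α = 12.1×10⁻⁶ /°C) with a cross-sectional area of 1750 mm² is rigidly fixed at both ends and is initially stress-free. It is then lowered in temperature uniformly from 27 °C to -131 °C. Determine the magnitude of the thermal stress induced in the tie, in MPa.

σ ≈ 375 MPa (tensile)

With length fixed, the mechanical strain must cancel the thermal strain αΔT = 12.1×10⁻⁶ × 158 = 1911.8×10⁻⁶.
Hence σ = E·αΔT = 196×10³ × 1911.8×10⁻⁶ = 374.7 MPa, tensile.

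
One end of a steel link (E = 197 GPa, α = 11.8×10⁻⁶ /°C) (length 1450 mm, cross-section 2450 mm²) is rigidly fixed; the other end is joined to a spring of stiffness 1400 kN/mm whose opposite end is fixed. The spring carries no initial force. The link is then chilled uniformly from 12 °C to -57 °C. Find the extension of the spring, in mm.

δ ≈ 0.227 mm

Free thermal contraction: δ_free = αΔT L = 11.8×10⁻⁶ × 69 × 1450 = 1.181 mm.
With a force P in the spring, the elastic change of the link is PL/(AE) and that of the spring is P/k; compatibility requires their sum to equal δ_free.
So P = δ_free / [L/(AE) + 1/k] = 1.181 / [ 1450/(2450×197×10³) + 1/(1400×10³) ].
P = 1.181 / 3.719×10⁻⁶ = 317500 N.
Spring extension = P/k = 317500/(1400×10³) = 0.2268 mm.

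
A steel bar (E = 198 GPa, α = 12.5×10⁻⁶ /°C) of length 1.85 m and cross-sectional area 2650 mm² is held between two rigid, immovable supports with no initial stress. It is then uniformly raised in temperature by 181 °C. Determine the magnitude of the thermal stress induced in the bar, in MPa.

σ ≈ 448 MPa (compressive)

With length fixed, the mechanical strain must cancel the thermal strain αΔT = 12.5×10⁻⁶ × 181 = 2262.5×10⁻⁶.
σ = EαΔT = 198×10³ × 12.5×10⁻⁶ × 181 = 448 MPa (compressive; the bar is trying to expand).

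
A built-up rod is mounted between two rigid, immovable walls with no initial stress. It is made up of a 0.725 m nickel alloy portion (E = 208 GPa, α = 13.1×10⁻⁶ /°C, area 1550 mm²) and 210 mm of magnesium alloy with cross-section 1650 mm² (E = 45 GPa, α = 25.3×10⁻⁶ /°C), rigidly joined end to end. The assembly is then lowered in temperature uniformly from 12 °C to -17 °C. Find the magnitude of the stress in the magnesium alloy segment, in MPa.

σ ≈ 51.3 MPa (tensile)

Free thermal contraction of the whole bar: Σ αᵢΔT Lᵢ = 13.1×10⁻⁶×29×725 + 25.3×10⁻⁶×29×210 = 0.4295 mm.
The rigid supports impose zero overall length change; the single axial force P common to all segments must satisfy P Σ Lᵢ/(AᵢEᵢ) = δ_free.
The series flexibility is Σ Lᵢ/(AᵢEᵢ) = 725/(1550×208×10³) + 210/(1650×45×10³) = 5.077×10⁻⁶ mm/N.
So P = 0.4295 / 5.077×10⁻⁶ = 84.6 kN, tensile.
σ_{magnesium alloy} = P / A = 84600 / 1650 = 51.27 MPa.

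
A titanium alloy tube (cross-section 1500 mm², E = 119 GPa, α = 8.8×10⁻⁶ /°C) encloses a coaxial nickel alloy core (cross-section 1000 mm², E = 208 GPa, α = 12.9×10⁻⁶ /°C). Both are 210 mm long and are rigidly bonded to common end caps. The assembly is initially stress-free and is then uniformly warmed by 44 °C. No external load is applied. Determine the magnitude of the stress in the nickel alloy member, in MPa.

Equilibrium of a rigid end plate with no external load gives equal and opposite internal forces ±P in the two members. Since α_{nickel alloy} > α_{titanium alloy}, heating drives the nickel alloy into compression and the titanium alloy into tension.
Compatibility of the two members (thermal + elastic change equal): (α₁ − α₂)ΔT = P·[1/(A₁E₁) + 1/(A₂E₂)].
|α₁ − α₂|·ΔT = 4.1×10⁻⁶ × 44 = 0.0001804.
1/(A₁E₁) + 1/(A₂E₂) = 1/(1500×119×10³) + 1/(1000×208×10³) = 1.041×10⁻⁸ N⁻¹.
So P = 0.0001804 / 1.041×10⁻⁸ = 17.33 kN.
σ_{nickel alloy} = P/A₂ = 17330/1000 = 17.33 MPa, compressive.

σ ≈ 17.3 MPa (compressive)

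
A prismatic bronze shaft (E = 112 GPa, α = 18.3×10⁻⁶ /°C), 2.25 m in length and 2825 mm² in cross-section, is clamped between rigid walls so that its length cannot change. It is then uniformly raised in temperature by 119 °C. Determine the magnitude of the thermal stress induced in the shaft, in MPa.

Because both ends are immovable the net strain is zero, and the suppressed thermal strain is αΔT = 18.3×10⁻⁶ × 119 = 2177.7×10⁻⁶.
Hence σ = E·αΔT = 112×10³ × 2177.7×10⁻⁶ = 243.9 MPa, compressive.

σ ≈ 244 MPa (compressive)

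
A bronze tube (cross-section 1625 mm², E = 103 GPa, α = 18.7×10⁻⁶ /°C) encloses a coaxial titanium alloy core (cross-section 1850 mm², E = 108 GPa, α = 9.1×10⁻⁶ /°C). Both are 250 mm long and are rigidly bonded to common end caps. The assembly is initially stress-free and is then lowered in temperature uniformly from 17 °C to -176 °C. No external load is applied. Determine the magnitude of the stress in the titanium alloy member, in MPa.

σ ≈ 91.2 MPa (compressive)

Both members must finish at the same length. With the larger α, the bronze tends to over-contract; the plates restrain it, putting the bronze in tension and the titanium alloy in compression. With no external load the two internal forces are equal and opposite, magnitude P.
Setting the final lengths equal and cancelling L: (α₁ − α₂)ΔT = P/(A₁E₁) + P/(A₂E₂).
|α₁ − α₂|·ΔT = 9.6×10⁻⁶ × 193 = 0.001853.
1/(A₁E₁) + 1/(A₂E₂) = 1/(1625×103×10³) + 1/(1850×108×10³) = 1.098×10⁻⁸ N⁻¹.
P = 0.001853 / 1.098×10⁻⁸ = 168700 N = 168.7 kN.
σ_{titanium alloy} = P/A₂ = 168700/1850 = 91.22 MPa, compressive.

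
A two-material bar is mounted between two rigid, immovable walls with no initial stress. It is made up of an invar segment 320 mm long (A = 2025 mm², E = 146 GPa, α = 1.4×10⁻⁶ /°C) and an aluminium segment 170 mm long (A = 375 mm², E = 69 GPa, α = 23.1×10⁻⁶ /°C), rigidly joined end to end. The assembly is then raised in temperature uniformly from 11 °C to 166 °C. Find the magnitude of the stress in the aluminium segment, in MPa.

σ ≈ 236 MPa (compressive)

With the walls removed the bar would change length by δ_free = Σ αᵢΔT Lᵢ = 1.4×10⁻⁶×155×320 + 23.1×10⁻⁶×155×170 = 0.6781 mm.
The rigid supports impose zero overall length change; the single axial force P common to all segments must satisfy P Σ Lᵢ/(AᵢEᵢ) = δ_free.
The series flexibility is Σ Lᵢ/(AᵢEᵢ) = 320/(2025×146×10³) + 170/(375×69×10³) = 7.652×10⁻⁶ mm/N.
So P = 0.6781 / 7.652×10⁻⁶ = 88.62 kN, compressive.
σ_{aluminium} = P / A = 88620 / 375 = 236.3 MPa.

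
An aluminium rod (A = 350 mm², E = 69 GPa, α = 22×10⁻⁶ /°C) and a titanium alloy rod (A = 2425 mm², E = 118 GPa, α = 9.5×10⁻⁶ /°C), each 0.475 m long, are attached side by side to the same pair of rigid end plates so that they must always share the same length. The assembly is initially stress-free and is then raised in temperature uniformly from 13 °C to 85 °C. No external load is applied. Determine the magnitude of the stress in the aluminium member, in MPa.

The aluminium has the larger α, so on heating it would change length more than the titanium alloy if both were free. The rigid plates force a common final length, so the aluminium is put into compression and the titanium alloy into tension, with equal and opposite forces P (no external load).
Compatibility of the two members (thermal + elastic change equal): (α₁ − α₂)ΔT = P·[1/(A₁E₁) + 1/(A₂E₂)].
|α₁ − α₂|·ΔT = 12.5×10⁻⁶ × 72 = 0.0009.
1/(A₁E₁) + 1/(A₂E₂) = 1/(350×69×10³) + 1/(2425×118×10³) = 4.49×10⁻⁸ N⁻¹.
P = 0.0009 / 4.49×10⁻⁸ = 20040 N = 20.04 kN.
σ_{aluminium} = P/A₁ = 20040/350 = 57.27 MPa, compressive.

σ ≈ 57.3 MPa (compressive)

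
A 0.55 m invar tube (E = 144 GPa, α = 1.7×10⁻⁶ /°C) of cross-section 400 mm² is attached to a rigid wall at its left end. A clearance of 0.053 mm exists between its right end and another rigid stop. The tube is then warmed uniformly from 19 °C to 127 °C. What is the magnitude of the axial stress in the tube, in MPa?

σ ≈ 12.6 MPa (compressive)

Unrestrained expansion: δ_free = αΔT L = 1.7×10⁻⁶ × 108 × 550 = 0.101 mm.
The gap closes (δ_free > 0.053 mm) and the wall then resists a further 0.101 − 0.053 = 0.04798 mm of expansion.
So σ = E(δ_free − g)/L = 144×10³ × 0.04798/550 = 12.56 MPa.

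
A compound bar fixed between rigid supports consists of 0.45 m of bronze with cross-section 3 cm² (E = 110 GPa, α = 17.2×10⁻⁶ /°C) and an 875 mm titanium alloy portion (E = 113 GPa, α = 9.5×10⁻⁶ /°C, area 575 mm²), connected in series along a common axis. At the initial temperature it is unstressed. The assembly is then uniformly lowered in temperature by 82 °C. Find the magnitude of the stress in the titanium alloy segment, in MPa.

If the supports were absent, the total length change would be Σ αᵢΔT Lᵢ = 17.2×10⁻⁶×82×450 + 9.5×10⁻⁶×82×875 = 1.316 mm.
The walls prevent any net length change, so an axial force P (same in every segment) develops. Compatibility: P · Σ Lᵢ/(AᵢEᵢ) = δ_free.
Σ Lᵢ/(AᵢEᵢ) = 450/(300×110×10³) + 875/(575×113×10³) = 2.71×10⁻⁵ mm/N.
P = 1.316 / 2.71×10⁻⁵ = 48570 N = 48.57 kN, tensile.
σ_{titanium alloy} = P / A = 48570 / 575 = 84.46 MPa.

σ ≈ 84.5 MPa (tensile)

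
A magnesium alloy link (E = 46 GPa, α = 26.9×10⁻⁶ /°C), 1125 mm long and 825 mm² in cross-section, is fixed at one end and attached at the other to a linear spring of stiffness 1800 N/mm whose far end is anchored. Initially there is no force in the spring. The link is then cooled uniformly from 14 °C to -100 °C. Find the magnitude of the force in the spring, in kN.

The unrestrained thermal change is αΔT L = 26.9×10⁻⁶ × 114 × 1125 = 3.45 mm.
Let P be the tensile force in the spring. The link extends elastically by PL/(AE) and the spring stretches by P/k; together these equal δ_free.
P [ L/(AE) + 1/k ] = δ_free → P [ 1125/(825×46×10³) + 1/(1800) ] = 3.45.
P = 3.45 / 0.0005852 = 5895 N.

P ≈ 5.9 kN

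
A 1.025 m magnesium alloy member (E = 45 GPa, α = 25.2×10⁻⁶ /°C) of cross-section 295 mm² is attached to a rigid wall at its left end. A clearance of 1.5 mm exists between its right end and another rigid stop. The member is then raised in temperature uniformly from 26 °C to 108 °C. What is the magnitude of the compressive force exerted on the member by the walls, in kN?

If the wall were absent the member would grow by αΔT L = 25.2×10⁻⁶ × 82 × 1025 = 2.118 mm.
This exceeds the 1.5 mm gap, so the wall pushes back. The portion of expansion that must be recovered elastically is δ_free − gap = 2.118 − 1.5 = 0.6181 mm.
That suppressed elongation corresponds to σ = E·Δ/L = 45×10³ × 0.6181/1025 = 27.13 MPa.
P = σA = 27.13 × 295 = 8.005 kN.

P ≈ 8 kN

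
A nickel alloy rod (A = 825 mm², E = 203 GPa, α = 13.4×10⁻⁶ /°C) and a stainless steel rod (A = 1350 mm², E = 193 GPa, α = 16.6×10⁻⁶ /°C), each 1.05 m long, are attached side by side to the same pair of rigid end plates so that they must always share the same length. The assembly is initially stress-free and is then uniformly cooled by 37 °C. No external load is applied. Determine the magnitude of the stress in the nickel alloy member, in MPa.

The stainless steel has the larger α, so on cooling it would change length more than the nickel alloy if both were free. The rigid plates force a common final length, so the stainless steel is put into tension and the nickel alloy into compression, with equal and opposite forces P (no external load).
Equating the net (thermal + elastic) strains gives |α₁ − α₂|·ΔT = P·[1/(A₁E₁) + 1/(A₂E₂)].
|α₁ − α₂|·ΔT = 3.2×10⁻⁶ × 37 = 0.0001184.
1/(A₁E₁) + 1/(A₂E₂) = 1/(825×203×10³) + 1/(1350×193×10³) = 9.809×10⁻⁹ N⁻¹.
So P = 0.0001184 / 9.809×10⁻⁹ = 12.07 kN.
σ_{nickel alloy} = P/A₁ = 12070/825 = 14.63 MPa, compressive.

σ ≈ 14.6 MPa (compressive)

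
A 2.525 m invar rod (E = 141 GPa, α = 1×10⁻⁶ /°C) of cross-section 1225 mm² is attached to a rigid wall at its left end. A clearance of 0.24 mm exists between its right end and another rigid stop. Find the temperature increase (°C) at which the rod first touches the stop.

Contact occurs when the free expansion equals the gap: αΔT L = 0.24 mm.
So ΔT = g/(αL) = 0.24/(1×10⁻⁶ × 2525) = 95.05 °C.

ΔT ≈ 95 °C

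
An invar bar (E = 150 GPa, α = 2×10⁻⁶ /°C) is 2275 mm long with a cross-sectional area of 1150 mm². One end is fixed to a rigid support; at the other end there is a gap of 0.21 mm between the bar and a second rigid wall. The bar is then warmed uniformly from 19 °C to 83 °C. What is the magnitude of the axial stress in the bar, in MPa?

Unrestrained expansion: δ_free = αΔT L = 2×10⁻⁶ × 64 × 2275 = 0.2912 mm.
After closing the 0.21 mm clearance, 0.2912 − 0.21 = 0.0812 mm of expansion remains to be suppressed by the wall.
So σ = E(δ_free − g)/L = 150×10³ × 0.0812/2275 = 5.354 MPa.

σ ≈ 5.35 MPa (compressive)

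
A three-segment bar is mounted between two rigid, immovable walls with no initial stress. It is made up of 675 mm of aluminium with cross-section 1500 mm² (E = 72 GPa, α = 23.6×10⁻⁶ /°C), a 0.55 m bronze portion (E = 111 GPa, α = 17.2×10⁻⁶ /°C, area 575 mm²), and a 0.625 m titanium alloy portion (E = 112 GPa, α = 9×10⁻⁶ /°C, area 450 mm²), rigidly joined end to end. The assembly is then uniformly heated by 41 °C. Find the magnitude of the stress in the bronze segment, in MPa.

With the walls removed the bar would change length by δ_free = Σ αᵢΔT Lᵢ = 23.6×10⁻⁶×41×675 + 17.2×10⁻⁶×41×550 + 9×10⁻⁶×41×625 = 1.272 mm.
Since the ends are fixed, an axial force P builds up, equal in every segment, with P · Σ Lᵢ/(AᵢEᵢ) = δ_free.
Σ Lᵢ/(AᵢEᵢ) = 675/(1500×72×10³) + 550/(575×111×10³) + 625/(450×112×10³) = 2.727×10⁻⁵ mm/N.
Hence P = δ_free / Σ(L/AE) = 1.272/2.727×10⁻⁵ = 46.63 kN (compressive).
σ_{bronze} = P / A = 46630 / 575 = 81.1 MPa.

σ ≈ 81.1 MPa (compressive)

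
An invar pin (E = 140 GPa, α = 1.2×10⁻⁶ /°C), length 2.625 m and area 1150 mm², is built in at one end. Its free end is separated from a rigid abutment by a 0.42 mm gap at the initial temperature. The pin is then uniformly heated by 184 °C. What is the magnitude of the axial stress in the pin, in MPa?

If the wall were absent the pin would grow by αΔT L = 1.2×10⁻⁶ × 184 × 2625 = 0.5796 mm.
After closing the 0.42 mm clearance, 0.5796 − 0.42 = 0.1596 mm of expansion remains to be suppressed by the wall.
So σ = E(δ_free − g)/L = 140×10³ × 0.1596/2625 = 8.512 MPa.

σ ≈ 8.51 MPa (compressive)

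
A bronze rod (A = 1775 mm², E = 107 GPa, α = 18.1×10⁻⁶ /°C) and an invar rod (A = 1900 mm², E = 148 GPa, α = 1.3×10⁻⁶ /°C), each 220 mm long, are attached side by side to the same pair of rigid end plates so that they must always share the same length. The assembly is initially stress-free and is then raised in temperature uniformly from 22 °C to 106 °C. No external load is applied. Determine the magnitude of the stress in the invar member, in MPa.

σ ≈ 84.2 MPa (tensile)

The bronze has the larger α, so on heating it would change length more than the invar if both were free. The rigid plates force a common final length, so the bronze is put into compression and the invar into tension, with equal and opposite forces P (no external load).
Equating the net (thermal + elastic) strains gives |α₁ − α₂|·ΔT = P·[1/(A₁E₁) + 1/(A₂E₂)].
|α₁ − α₂|·ΔT = 16.8×10⁻⁶ × 84 = 0.001411.
1/(A₁E₁) + 1/(A₂E₂) = 1/(1775×107×10³) + 1/(1900×148×10³) = 8.821×10⁻⁹ N⁻¹.
P = 0.001411 / 8.821×10⁻⁹ = 160000 N = 160 kN.
σ_{invar} = P/A₂ = 160000/1900 = 84.2 MPa, tensile.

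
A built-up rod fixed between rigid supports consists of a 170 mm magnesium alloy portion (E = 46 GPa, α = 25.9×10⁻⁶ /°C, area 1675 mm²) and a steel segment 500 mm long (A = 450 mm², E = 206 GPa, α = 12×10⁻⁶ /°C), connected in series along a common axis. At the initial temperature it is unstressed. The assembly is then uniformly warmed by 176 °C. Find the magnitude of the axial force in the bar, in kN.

P ≈ 241 kN (compressive)

With the walls removed the bar would change length by δ_free = Σ αᵢΔT Lᵢ = 25.9×10⁻⁶×176×170 + 12×10⁻⁶×176×500 = 1.831 mm.
The rigid supports impose zero overall length change; the single axial force P common to all segments must satisfy P Σ Lᵢ/(AᵢEᵢ) = δ_free.
Σ Lᵢ/(AᵢEᵢ) = 170/(1675×46×10³) + 500/(450×206×10³) = 7.6×10⁻⁶ mm/N.
So P = 1.831 / 7.6×10⁻⁶ = 240.9 kN, compressive.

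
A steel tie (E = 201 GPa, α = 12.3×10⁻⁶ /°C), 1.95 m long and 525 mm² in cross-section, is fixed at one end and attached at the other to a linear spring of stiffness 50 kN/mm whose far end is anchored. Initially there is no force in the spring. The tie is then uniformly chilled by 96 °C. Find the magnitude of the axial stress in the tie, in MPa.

The unrestrained thermal change is αΔT L = 12.3×10⁻⁶ × 96 × 1950 = 2.303 mm.
With a force P in the spring, the elastic change of the tie is PL/(AE) and that of the spring is P/k; compatibility requires their sum to equal δ_free.
So P = δ_free / [L/(AE) + 1/k] = 2.303 / [ 1950/(525×201×10³) + 1/(50×10³) ].
P = 2.303 / 3.848×10⁻⁵ = 59840 N.
σ = P/A = 59840/525 = 114 MPa.

σ ≈ 114 MPa (tensile)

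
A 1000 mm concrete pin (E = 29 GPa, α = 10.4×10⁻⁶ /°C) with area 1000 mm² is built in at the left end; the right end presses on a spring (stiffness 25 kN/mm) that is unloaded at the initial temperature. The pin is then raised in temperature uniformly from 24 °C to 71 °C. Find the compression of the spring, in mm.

δ ≈ 0.263 mm

Free thermal expansion: δ_free = αΔT L = 10.4×10⁻⁶ × 47 × 1000 = 0.4888 mm.
Let P be the compressive force at the spring. The pin shortens elastically by PL/(AE) and the spring compresses by P/k; together these equal δ_free.
P [ L/(AE) + 1/k ] = δ_free → P [ 1000/(1000×29×10³) + 1/(25×10³) ] = 0.4888.
P = 0.4888 / 7.448×10⁻⁵ = 6563 N.
Spring compression = P/k = 6563/(25×10³) = 0.2625 mm.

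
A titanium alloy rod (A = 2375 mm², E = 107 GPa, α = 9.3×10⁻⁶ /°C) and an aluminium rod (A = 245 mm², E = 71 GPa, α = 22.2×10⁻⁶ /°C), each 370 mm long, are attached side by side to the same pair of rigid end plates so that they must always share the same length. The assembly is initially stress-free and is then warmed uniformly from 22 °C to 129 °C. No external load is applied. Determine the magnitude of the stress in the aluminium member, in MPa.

Both members must finish at the same length. With the larger α, the aluminium tends to over-expand; the plates restrain it, putting the aluminium in compression and the titanium alloy in tension. With no external load the two internal forces are equal and opposite, magnitude P.
Equating the net (thermal + elastic) strains gives |α₁ − α₂|·ΔT = P·[1/(A₁E₁) + 1/(A₂E₂)].
|α₁ − α₂|·ΔT = 12.9×10⁻⁶ × 107 = 0.00138.
1/(A₁E₁) + 1/(A₂E₂) = 1/(2375×107×10³) + 1/(245×71×10³) = 6.142×10⁻⁸ N⁻¹.
So P = 0.00138 / 6.142×10⁻⁸ = 22.47 kN.
σ_{aluminium} = P/A₂ = 22470/245 = 91.72 MPa, compressive.

σ ≈ 91.7 MPa (compressive)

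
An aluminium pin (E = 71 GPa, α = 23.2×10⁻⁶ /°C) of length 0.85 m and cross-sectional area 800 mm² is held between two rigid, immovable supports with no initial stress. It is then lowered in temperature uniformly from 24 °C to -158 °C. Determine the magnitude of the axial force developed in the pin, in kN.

Full restraint means ε = 0, so the stress is σ = EαΔT = 71×10³ × 23.2×10⁻⁶ × 182 = 299.8 MPa.
Then P = σA = 299.8 × 800 mm² = 239.8 kN, tensile.

P ≈ 240 kN (tensile)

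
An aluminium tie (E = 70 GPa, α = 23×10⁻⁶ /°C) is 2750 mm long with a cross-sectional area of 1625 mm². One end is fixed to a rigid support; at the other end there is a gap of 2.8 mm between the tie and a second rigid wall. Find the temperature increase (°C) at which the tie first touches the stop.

ΔT ≈ 44.3 °C

Contact occurs when the free expansion equals the gap: αΔT L = 2.8 mm.
ΔT = 2.8 / (23×10⁻⁶ × 2750) = 44.27 °C.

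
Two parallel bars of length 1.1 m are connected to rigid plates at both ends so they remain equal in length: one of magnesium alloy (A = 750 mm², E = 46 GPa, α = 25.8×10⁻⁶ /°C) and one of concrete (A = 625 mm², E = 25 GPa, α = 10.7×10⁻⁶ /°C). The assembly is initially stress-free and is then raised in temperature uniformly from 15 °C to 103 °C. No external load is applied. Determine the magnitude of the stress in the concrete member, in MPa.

σ ≈ 22.9 MPa (tensile)

Equilibrium of a rigid end plate with no external load gives equal and opposite internal forces ±P in the two members. Since α_{magnesium alloy} > α_{concrete}, heating drives the magnesium alloy into compression and the concrete into tension.
Setting the final lengths equal and cancelling L: (α₁ − α₂)ΔT = P/(A₁E₁) + P/(A₂E₂).
|α₁ − α₂|·ΔT = 15.1×10⁻⁶ × 88 = 0.001329.
1/(A₁E₁) + 1/(A₂E₂) = 1/(750×46×10³) + 1/(625×25×10³) = 9.299×10⁻⁸ N⁻¹.
P = 0.001329 / 9.299×10⁻⁸ = 14290 N = 14.29 kN.
σ_{concrete} = P/A₂ = 14290/625 = 22.86 MPa, tensile.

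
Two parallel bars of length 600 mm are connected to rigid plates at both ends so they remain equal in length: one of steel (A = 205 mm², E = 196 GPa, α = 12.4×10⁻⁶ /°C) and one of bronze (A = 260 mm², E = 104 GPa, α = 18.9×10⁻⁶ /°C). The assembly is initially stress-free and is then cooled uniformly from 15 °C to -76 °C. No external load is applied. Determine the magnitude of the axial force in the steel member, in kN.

The bronze has the larger α, so on cooling it would change length more than the steel if both were free. The rigid plates force a common final length, so the bronze is put into tension and the steel into compression, with equal and opposite forces P (no external load).
Equating the net (thermal + elastic) strains gives |α₁ − α₂|·ΔT = P·[1/(A₁E₁) + 1/(A₂E₂)].
|α₁ − α₂|·ΔT = 6.5×10⁻⁶ × 91 = 0.0005915.
1/(A₁E₁) + 1/(A₂E₂) = 1/(205×196×10³) + 1/(260×104×10³) = 6.187×10⁻⁸ N⁻¹.
P = 0.0005915 / 6.187×10⁻⁸ = 9560 N = 9.56 kN.

P ≈ 9.56 kN (compressive in the steel)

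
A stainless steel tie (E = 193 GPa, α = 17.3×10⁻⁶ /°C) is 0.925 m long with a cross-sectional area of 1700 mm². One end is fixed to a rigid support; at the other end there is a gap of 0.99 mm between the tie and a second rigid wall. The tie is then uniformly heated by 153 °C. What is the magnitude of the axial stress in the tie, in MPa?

Unrestrained expansion: δ_free = αΔT L = 17.3×10⁻⁶ × 153 × 925 = 2.448 mm.
After closing the 0.99 mm clearance, 2.448 − 0.99 = 1.458 mm of expansion remains to be suppressed by the wall.
That suppressed elongation corresponds to σ = E·Δ/L = 193×10³ × 1.458/925 = 304.3 MPa.

σ ≈ 304 MPa (compressive)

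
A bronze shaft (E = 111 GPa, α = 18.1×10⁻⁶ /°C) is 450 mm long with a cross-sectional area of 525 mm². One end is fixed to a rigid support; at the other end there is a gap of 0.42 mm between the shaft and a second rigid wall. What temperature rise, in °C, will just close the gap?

Contact occurs when the free expansion equals the gap: αΔT L = 0.42 mm.
So ΔT = g/(αL) = 0.42/(18.1×10⁻⁶ × 450) = 51.57 °C.

ΔT ≈ 51.6 °C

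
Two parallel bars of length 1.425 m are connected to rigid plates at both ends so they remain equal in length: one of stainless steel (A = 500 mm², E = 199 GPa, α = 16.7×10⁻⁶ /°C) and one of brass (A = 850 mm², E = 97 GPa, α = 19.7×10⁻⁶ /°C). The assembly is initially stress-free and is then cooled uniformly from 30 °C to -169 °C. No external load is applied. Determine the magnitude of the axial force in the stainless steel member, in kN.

P ≈ 26.9 kN (compressive in the stainless steel)

The brass has the larger α, so on cooling it would change length more than the stainless steel if both were free. The rigid plates force a common final length, so the brass is put into tension and the stainless steel into compression, with equal and opposite forces P (no external load).
Setting the final lengths equal and cancelling L: (α₁ − α₂)ΔT = P/(A₁E₁) + P/(A₂E₂).
|α₁ − α₂|·ΔT = 3×10⁻⁶ × 199 = 0.000597.
1/(A₁E₁) + 1/(A₂E₂) = 1/(500×199×10³) + 1/(850×97×10³) = 2.218×10⁻⁸ N⁻¹.
P = 0.000597 / 2.218×10⁻⁸ = 26920 N = 26.92 kN.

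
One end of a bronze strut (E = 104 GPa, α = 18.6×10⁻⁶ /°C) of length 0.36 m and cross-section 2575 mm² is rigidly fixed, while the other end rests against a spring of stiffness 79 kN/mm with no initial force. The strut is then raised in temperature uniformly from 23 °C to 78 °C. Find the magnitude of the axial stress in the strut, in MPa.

σ ≈ 10.2 MPa (compressive)

Free thermal expansion: δ_free = αΔT L = 18.6×10⁻⁶ × 55 × 360 = 0.3683 mm.
Let P be the compressive force at the spring. The strut shortens elastically by PL/(AE) and the spring compresses by P/k; together these equal δ_free.
P [ L/(AE) + 1/k ] = δ_free → P [ 360/(2575×104×10³) + 1/(79×10³) ] = 0.3683.
P = 0.3683 / 1.4×10⁻⁵ = 26300 N.
σ = P/A = 26300/2575 = 10.21 MPa.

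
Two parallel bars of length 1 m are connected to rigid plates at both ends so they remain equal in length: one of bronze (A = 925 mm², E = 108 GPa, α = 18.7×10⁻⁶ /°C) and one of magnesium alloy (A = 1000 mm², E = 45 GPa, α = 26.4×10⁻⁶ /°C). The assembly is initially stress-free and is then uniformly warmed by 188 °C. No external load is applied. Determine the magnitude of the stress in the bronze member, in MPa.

The magnesium alloy has the larger α, so on heating it would change length more than the bronze if both were free. The rigid plates force a common final length, so the magnesium alloy is put into compression and the bronze into tension, with equal and opposite forces P (no external load).
Compatibility of the two members (thermal + elastic change equal): (α₁ − α₂)ΔT = P·[1/(A₁E₁) + 1/(A₂E₂)].
|α₁ − α₂|·ΔT = 7.7×10⁻⁶ × 188 = 0.001448.
1/(A₁E₁) + 1/(A₂E₂) = 1/(925×108×10³) + 1/(1000×45×10³) = 3.223×10⁻⁸ N⁻¹.
P = 0.001448 / 3.223×10⁻⁸ = 44910 N = 44.91 kN.
σ_{bronze} = P/A₁ = 44910/925 = 48.55 MPa, tensile.

σ ≈ 48.6 MPa (tensile)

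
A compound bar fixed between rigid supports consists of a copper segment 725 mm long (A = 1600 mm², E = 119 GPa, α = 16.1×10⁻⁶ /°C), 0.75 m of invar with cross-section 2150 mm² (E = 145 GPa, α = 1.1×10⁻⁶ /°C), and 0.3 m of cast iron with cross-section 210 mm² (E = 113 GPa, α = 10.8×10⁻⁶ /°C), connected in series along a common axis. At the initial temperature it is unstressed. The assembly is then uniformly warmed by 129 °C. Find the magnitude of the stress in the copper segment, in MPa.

σ ≈ 67.3 MPa (compressive)

Free thermal expansion of the whole bar: Σ αᵢΔT Lᵢ = 16.1×10⁻⁶×129×725 + 1.1×10⁻⁶×129×750 + 10.8×10⁻⁶×129×300 = 2.03 mm.
The walls prevent any net length change, so an axial force P (same in every segment) develops. Compatibility: P · Σ Lᵢ/(AᵢEᵢ) = δ_free.
The series flexibility is Σ Lᵢ/(AᵢEᵢ) = 725/(1600×119×10³) + 750/(2150×145×10³) + 300/(210×113×10³) = 1.886×10⁻⁵ mm/N.
So P = 2.03 / 1.886×10⁻⁵ = 107.7 kN, compressive.
σ_{copper} = P / A = 107700 / 1600 = 67.29 MPa.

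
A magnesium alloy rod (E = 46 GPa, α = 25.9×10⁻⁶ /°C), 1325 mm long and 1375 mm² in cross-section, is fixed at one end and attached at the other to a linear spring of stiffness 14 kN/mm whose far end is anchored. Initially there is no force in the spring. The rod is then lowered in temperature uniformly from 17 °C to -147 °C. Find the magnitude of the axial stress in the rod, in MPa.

σ ≈ 44.3 MPa (tensile)

The unrestrained thermal change is αΔT L = 25.9×10⁻⁶ × 164 × 1325 = 5.628 mm.
With a force P in the spring, the elastic change of the rod is PL/(AE) and that of the spring is P/k; compatibility requires their sum to equal δ_free.
P [ L/(AE) + 1/k ] = δ_free → P [ 1325/(1375×46×10³) + 1/(14×10³) ] = 5.628.
P = 5.628 / 9.238×10⁻⁵ = 60920 N.
σ = P/A = 60920/1375 = 44.31 MPa.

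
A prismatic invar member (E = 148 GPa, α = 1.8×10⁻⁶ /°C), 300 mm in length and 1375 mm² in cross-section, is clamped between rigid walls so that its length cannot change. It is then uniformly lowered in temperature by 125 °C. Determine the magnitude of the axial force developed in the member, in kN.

P ≈ 45.8 kN (tensile)

With zero net strain, σ = E·αΔT = 148 GPa × 1.8×10⁻⁶ × 125 = 33.3 MPa.
Then P = σA = 33.3 × 1375 mm² = 45.79 kN, tensile.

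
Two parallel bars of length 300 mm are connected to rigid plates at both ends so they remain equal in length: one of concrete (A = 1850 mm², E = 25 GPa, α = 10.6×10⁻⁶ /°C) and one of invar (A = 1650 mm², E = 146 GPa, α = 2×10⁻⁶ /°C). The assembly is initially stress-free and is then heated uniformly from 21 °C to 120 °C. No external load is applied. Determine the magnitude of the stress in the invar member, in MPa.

σ ≈ 20 MPa (tensile)

Both members must finish at the same length. With the larger α, the concrete tends to over-expand; the plates restrain it, putting the concrete in compression and the invar in tension. With no external load the two internal forces are equal and opposite, magnitude P.
Setting the final lengths equal and cancelling L: (α₁ − α₂)ΔT = P/(A₁E₁) + P/(A₂E₂).
|α₁ − α₂|·ΔT = 8.6×10⁻⁶ × 99 = 0.0008514.
1/(A₁E₁) + 1/(A₂E₂) = 1/(1850×25×10³) + 1/(1650×146×10³) = 2.577×10⁻⁸ N⁻¹.
So P = 0.0008514 / 2.577×10⁻⁸ = 33.03 kN.
σ_{invar} = P/A₂ = 33030/1650 = 20.02 MPa, tensile.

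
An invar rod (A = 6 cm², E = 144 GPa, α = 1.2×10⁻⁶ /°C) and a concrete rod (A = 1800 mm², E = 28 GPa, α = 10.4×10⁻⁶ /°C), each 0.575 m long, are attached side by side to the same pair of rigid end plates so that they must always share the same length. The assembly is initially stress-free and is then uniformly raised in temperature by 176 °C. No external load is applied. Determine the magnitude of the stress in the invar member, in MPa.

σ ≈ 85.9 MPa (tensile)

Equilibrium of a rigid end plate with no external load gives equal and opposite internal forces ±P in the two members. Since α_{concrete} > α_{invar}, heating drives the concrete into compression and the invar into tension.
Setting the final lengths equal and cancelling L: (α₁ − α₂)ΔT = P/(A₁E₁) + P/(A₂E₂).
|α₁ − α₂|·ΔT = 9.2×10⁻⁶ × 176 = 0.001619.
1/(A₁E₁) + 1/(A₂E₂) = 1/(600×144×10³) + 1/(1800×28×10³) = 3.142×10⁻⁸ N⁻¹.
So P = 0.001619 / 3.142×10⁻⁸ = 51.54 kN.
σ_{invar} = P/A₁ = 51540/600 = 85.9 MPa, tensile.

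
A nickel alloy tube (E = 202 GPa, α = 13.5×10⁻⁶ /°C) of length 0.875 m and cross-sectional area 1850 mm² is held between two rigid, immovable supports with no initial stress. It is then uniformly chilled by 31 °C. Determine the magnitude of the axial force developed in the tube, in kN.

The ends cannot move, so σ = EαΔT = 202×10³ × 13.5×10⁻⁶ × 31 = 84.54 MPa.
P = AEαΔT = 1850 × 202×10³ × 13.5×10⁻⁶ × 31 = 156.4 kN (tensile).

P ≈ 156 kN (tensile)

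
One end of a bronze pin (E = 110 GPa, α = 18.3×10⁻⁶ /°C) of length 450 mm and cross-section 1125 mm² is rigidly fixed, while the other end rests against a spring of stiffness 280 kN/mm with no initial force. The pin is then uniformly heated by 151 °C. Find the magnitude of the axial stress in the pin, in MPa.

σ ≈ 153 MPa (compressive)

The unrestrained thermal change is αΔT L = 18.3×10⁻⁶ × 151 × 450 = 1.243 mm.
Let P be the compressive force at the spring. The pin shortens elastically by PL/(AE) and the spring compresses by P/k; together these equal δ_free.
So P = δ_free / [L/(AE) + 1/k] = 1.243 / [ 450/(1125×110×10³) + 1/(280×10³) ].
P = 1.243 / 7.208×10⁻⁶ = 172500 N.
σ = P/A = 172500/1125 = 153.4 MPa.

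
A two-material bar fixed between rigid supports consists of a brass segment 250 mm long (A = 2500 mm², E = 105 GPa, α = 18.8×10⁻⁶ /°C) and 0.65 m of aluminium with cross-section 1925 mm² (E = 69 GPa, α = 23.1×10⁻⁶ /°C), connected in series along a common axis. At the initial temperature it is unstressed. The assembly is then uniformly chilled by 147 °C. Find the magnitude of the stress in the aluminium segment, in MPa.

With the walls removed the bar would change length by δ_free = Σ αᵢΔT Lᵢ = 18.8×10⁻⁶×147×250 + 23.1×10⁻⁶×147×650 = 2.898 mm.
The walls prevent any net length change, so an axial force P (same in every segment) develops. Compatibility: P · Σ Lᵢ/(AᵢEᵢ) = δ_free.
Σ Lᵢ/(AᵢEᵢ) = 250/(2500×105×10³) + 650/(1925×69×10³) = 5.846×10⁻⁶ mm/N.
Hence P = δ_free / Σ(L/AE) = 2.898/5.846×10⁻⁶ = 495.7 kN (tensile).
σ_{aluminium} = P / A = 495700 / 1925 = 257.5 MPa.

σ ≈ 258 MPa (tensile)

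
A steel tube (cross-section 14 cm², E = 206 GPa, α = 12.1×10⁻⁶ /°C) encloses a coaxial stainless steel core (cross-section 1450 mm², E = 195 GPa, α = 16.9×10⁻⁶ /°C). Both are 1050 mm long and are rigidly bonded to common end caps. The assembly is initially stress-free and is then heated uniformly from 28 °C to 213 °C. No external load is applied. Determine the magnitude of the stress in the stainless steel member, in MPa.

σ ≈ 87.4 MPa (compressive)

The stainless steel has the larger α, so on heating it would change length more than the steel if both were free. The rigid plates force a common final length, so the stainless steel is put into compression and the steel into tension, with equal and opposite forces P (no external load).
Compatibility of the two members (thermal + elastic change equal): (α₁ − α₂)ΔT = P·[1/(A₁E₁) + 1/(A₂E₂)].
|α₁ − α₂|·ΔT = 4.8×10⁻⁶ × 185 = 0.000888.
1/(A₁E₁) + 1/(A₂E₂) = 1/(1400×206×10³) + 1/(1450×195×10³) = 7.004×10⁻⁹ N⁻¹.
So P = 0.000888 / 7.004×10⁻⁹ = 126.8 kN.
σ_{stainless steel} = P/A₂ = 126800/1450 = 87.44 MPa, compressive.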